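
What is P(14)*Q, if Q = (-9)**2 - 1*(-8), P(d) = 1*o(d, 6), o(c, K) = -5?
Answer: -445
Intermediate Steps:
P(d) = -5 (P(d) = 1*(-5) = -5)
Q = 89 (Q = 81 + 8 = 89)
P(14)*Q = -5*89 = -445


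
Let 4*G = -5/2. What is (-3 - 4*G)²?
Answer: ¼ ≈ 0.25000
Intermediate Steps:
G = -5/8 (G = (-5/2)/4 = (-5*½)/4 = (¼)*(-5/2) = -5/8 ≈ -0.62500)
(-3 - 4*G)² = (-3 - 4*(-5/8))² = (-3 + 5/2)² = (-½)² = ¼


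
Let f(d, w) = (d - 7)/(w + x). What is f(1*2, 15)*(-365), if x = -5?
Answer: 365/2 ≈ 182.50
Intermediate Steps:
f(d, w) = (-7 + d)/(-5 + w) (f(d, w) = (d - 7)/(w - 5) = (-7 + d)/(-5 + w))
f(1*2, 15)*(-365) = ((-7 + 1*2)/(-5 + 15))*(-365) = ((-7 + 2)/10)*(-365) = ((1/10)*(-5))*(-365) = -1/2*(-365) = 365/2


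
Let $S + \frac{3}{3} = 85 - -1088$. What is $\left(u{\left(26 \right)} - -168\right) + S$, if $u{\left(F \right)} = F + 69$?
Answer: $1435$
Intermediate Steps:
$S = 1172$ ($S = -1 + \left(85 - -1088\right) = -1 + \left(85 + 1088\right) = -1 + 1173 = 1172$)
$u{\left(F \right)} = 69 + F$
$\left(u{\left(26 \right)} - -168\right) + S = \left(\left(69 + 26\right) - -168\right) + 1172 = \left(95 + 168\right) + 1172 = 263 + 1172 = 1435$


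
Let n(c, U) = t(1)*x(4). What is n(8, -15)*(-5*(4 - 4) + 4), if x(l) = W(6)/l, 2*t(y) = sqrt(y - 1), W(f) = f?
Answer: 0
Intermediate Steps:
t(y) = sqrt(-1 + y)/2 (t(y) = sqrt(y - 1)/2 = sqrt(-1 + y)/2)
x(l) = 6/l
n(c, U) = 0 (n(c, U) = (sqrt(-1 + 1)/2)*(6/4) = (sqrt(0)/2)*(6*(1/4)) = ((1/2)*0)*(3/2) = 0*(3/2) = 0)
n(8, -15)*(-5*(4 - 4) + 4) = 0*(-5*(4 - 4) + 4) = 0*(-5*0 + 4) = 0*(0 + 4) = 0*4 = 0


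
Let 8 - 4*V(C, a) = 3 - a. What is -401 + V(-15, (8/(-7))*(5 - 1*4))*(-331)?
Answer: -20165/28 ≈ -720.18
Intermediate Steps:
V(C, a) = 5/4 + a/4 (V(C, a) = 2 - (3 - a)/4 = 2 + (-3/4 + a/4) = 5/4 + a/4)
-401 + V(-15, (8/(-7))*(5 - 1*4))*(-331) = -401 + (5/4 + ((8/(-7))*(5 - 1*4))/4)*(-331) = -401 + (5/4 + ((8*(-1/7))*(5 - 4))/4)*(-331) = -401 + (5/4 + (-8/7*1)/4)*(-331) = -401 + (5/4 + (1/4)*(-8/7))*(-331) = -401 + (5/4 - 2/7)*(-331) = -401 + (27/28)*(-331) = -401 - 8937/28 = -20165/28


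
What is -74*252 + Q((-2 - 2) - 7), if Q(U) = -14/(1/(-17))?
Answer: -18410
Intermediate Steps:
Q(U) = 238 (Q(U) = -14/(-1/17) = -14*(-17) = 238)
-74*252 + Q((-2 - 2) - 7) = -74*252 + 238 = -18648 + 238 = -18410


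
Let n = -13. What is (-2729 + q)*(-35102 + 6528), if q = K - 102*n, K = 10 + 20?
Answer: 39232102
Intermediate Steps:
K = 30
q = 1356 (q = 30 - 102*(-13) = 30 + 1326 = 1356)
(-2729 + q)*(-35102 + 6528) = (-2729 + 1356)*(-35102 + 6528) = -1373*(-28574) = 39232102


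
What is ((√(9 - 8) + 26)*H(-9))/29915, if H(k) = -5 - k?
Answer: 108/29915 ≈ 0.0036102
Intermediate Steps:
((√(9 - 8) + 26)*H(-9))/29915 = ((√(9 - 8) + 26)*(-5 - 1*(-9)))/29915 = ((√1 + 26)*(-5 + 9))*(1/29915) = ((1 + 26)*4)*(1/29915) = (27*4)*(1/29915) = 108*(1/29915) = 108/29915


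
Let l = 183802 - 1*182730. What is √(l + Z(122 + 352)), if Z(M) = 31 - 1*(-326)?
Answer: √1429 ≈ 37.802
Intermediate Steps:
Z(M) = 357 (Z(M) = 31 + 326 = 357)
l = 1072 (l = 183802 - 182730 = 1072)
√(l + Z(122 + 352)) = √(1072 + 357) = √1429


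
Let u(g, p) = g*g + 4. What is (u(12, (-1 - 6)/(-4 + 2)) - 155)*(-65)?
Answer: 455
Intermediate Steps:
u(g, p) = 4 + g² (u(g, p) = g² + 4 = 4 + g²)
(u(12, (-1 - 6)/(-4 + 2)) - 155)*(-65) = ((4 + 12²) - 155)*(-65) = ((4 + 144) - 155)*(-65) = (148 - 155)*(-65) = -7*(-65) = 455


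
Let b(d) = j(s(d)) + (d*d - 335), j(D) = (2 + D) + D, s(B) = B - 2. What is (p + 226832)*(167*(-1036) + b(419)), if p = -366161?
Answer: -424953450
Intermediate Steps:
s(B) = -2 + B
j(D) = 2 + 2*D
b(d) = -337 + d² + 2*d (b(d) = (2 + 2*(-2 + d)) + (d*d - 335) = (2 + (-4 + 2*d)) + (d² - 335) = (-2 + 2*d) + (-335 + d²) = -337 + d² + 2*d)
(p + 226832)*(167*(-1036) + b(419)) = (-366161 + 226832)*(167*(-1036) + (-337 + 419² + 2*419)) = -139329*(-173012 + (-337 + 175561 + 838)) = -139329*(-173012 + 176062) = -139329*3050 = -424953450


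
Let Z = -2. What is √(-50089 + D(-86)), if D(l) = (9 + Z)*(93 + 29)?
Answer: I*√49235 ≈ 221.89*I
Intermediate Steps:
D(l) = 854 (D(l) = (9 - 2)*(93 + 29) = 7*122 = 854)
√(-50089 + D(-86)) = √(-50089 + 854) = √(-49235) = I*√49235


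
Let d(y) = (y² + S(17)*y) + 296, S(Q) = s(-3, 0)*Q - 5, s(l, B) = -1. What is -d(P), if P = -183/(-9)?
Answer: -2359/9 ≈ -262.11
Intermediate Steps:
P = 61/3 (P = -183*(-⅑) = 61/3 ≈ 20.333)
S(Q) = -5 - Q (S(Q) = -Q - 5 = -5 - Q)
d(y) = 296 + y² - 22*y (d(y) = (y² + (-5 - 1*17)*y) + 296 = (y² + (-5 - 17)*y) + 296 = (y² - 22*y) + 296 = 296 + y² - 22*y)
-d(P) = -(296 + (61/3)² - 22*61/3) = -(296 + 3721/9 - 1342/3) = -1*2359/9 = -2359/9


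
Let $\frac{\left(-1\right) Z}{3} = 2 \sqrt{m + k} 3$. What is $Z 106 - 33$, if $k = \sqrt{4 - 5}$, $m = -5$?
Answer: $-33 - 1908 \sqrt{-5 + i} \approx -457.54 - 4287.5 i$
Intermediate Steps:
$k = i$ ($k = \sqrt{-1} = i \approx 1.0 i$)
$Z = - 18 \sqrt{-5 + i}$ ($Z = - 3 \cdot 2 \sqrt{-5 + i} 3 = - 3 \cdot 6 \sqrt{-5 + i} = - 18 \sqrt{-5 + i} \approx -4.0051 - 40.448 i$)
$Z 106 - 33 = - 18 \sqrt{-5 + i} 106 - 33 = - 1908 \sqrt{-5 + i} - 33 = -33 - 1908 \sqrt{-5 + i}$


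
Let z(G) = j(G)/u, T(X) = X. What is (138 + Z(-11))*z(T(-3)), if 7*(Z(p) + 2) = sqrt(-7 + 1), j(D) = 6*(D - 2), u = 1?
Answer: -4080 - 30*I*sqrt(6)/7 ≈ -4080.0 - 10.498*I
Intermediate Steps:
j(D) = -12 + 6*D (j(D) = 6*(-2 + D) = -12 + 6*D)
Z(p) = -2 + I*sqrt(6)/7 (Z(p) = -2 + sqrt(-7 + 1)/7 = -2 + sqrt(-6)/7 = -2 + (I*sqrt(6))/7 = -2 + I*sqrt(6)/7)
z(G) = -12 + 6*G (z(G) = (-12 + 6*G)/1 = (-12 + 6*G)*1 = -12 + 6*G)
(138 + Z(-11))*z(T(-3)) = (138 + (-2 + I*sqrt(6)/7))*(-12 + 6*(-3)) = (136 + I*sqrt(6)/7)*(-12 - 18) = (136 + I*sqrt(6)/7)*(-30) = -4080 - 30*I*sqrt(6)/7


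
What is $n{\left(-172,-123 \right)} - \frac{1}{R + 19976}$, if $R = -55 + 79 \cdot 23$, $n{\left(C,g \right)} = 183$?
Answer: $\frac{3978053}{21738} \approx 183.0$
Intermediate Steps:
$R = 1762$ ($R = -55 + 1817 = 1762$)
$n{\left(-172,-123 \right)} - \frac{1}{R + 19976} = 183 - \frac{1}{1762 + 19976} = 183 - \frac{1}{21738} = \frac{3978053}{21738}$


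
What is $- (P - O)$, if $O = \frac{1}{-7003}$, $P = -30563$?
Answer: $\frac{214032688}{7003} \approx 30563.0$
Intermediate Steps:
$O = - \frac{1}{7003} \approx -0.0001428$
$- (P - O) = - (-30563 - - \frac{1}{7003}) = - (-30563 + \frac{1}{7003}) = \left(-1\right) \left(- \frac{214032688}{7003}\right) = \frac{214032688}{7003}$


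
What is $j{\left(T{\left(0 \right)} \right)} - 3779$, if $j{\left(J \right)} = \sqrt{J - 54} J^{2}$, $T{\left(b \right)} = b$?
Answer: $-3779$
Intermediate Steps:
$j{\left(J \right)} = J^{2} \sqrt{-54 + J}$ ($j{\left(J \right)} = \sqrt{-54 + J} J^{2} = J^{2} \sqrt{-54 + J}$)
$j{\left(T{\left(0 \right)} \right)} - 3779 = 0^{2} \sqrt{-54 + 0} - 3779 = 0 \sqrt{-54} - 3779 = 0 \cdot 3 i \sqrt{6} - 3779 = 0 - 3779 = -3779$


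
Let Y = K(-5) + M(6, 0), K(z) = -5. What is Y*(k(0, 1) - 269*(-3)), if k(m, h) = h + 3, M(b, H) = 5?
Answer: 0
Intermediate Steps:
k(m, h) = 3 + h
Y = 0 (Y = -5 + 5 = 0)
Y*(k(0, 1) - 269*(-3)) = 0*((3 + 1) - 269*(-3)) = 0*(4 - 1*(-807)) = 0*(4 + 807) = 0*811 = 0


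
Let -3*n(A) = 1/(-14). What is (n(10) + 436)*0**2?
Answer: 0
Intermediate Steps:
n(A) = 1/42 (n(A) = -1/3/(-14) = -1/3*(-1/14) = 1/42)
(n(10) + 436)*0**2 = (1/42 + 436)*0**2 = (18313/42)*0 = 0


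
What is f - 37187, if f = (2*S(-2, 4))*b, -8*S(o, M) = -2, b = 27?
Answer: -74347/2 ≈ -37174.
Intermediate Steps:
S(o, M) = ¼ (S(o, M) = -⅛*(-2) = ¼)
f = 27/2 (f = (2*(¼))*27 = (½)*27 = 27/2 ≈ 13.500)
f - 37187 = 27/2 - 37187 = -74347/2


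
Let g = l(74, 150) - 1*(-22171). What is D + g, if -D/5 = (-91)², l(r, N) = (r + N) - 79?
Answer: -19089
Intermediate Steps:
l(r, N) = -79 + N + r (l(r, N) = (N + r) - 79 = -79 + N + r)
D = -41405 (D = -5*(-91)² = -5*8281 = -41405)
g = 22316 (g = (-79 + 150 + 74) - 1*(-22171) = 145 + 22171 = 22316)
D + g = -41405 + 22316 = -19089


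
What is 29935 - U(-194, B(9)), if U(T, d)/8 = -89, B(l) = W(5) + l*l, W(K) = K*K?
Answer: 30647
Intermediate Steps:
W(K) = K²
B(l) = 25 + l² (B(l) = 5² + l*l = 25 + l²)
U(T, d) = -712 (U(T, d) = 8*(-89) = -712)
29935 - U(-194, B(9)) = 29935 - 1*(-712) = 29935 + 712 = 30647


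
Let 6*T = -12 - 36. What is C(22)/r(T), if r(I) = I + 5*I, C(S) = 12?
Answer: -1/4 ≈ -0.25000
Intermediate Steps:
T = -8 (T = (-12 - 36)/6 = (1/6)*(-48) = -8)
r(I) = 6*I
C(22)/r(T) = 12/((6*(-8))) = 12/(-48) = 12*(-1/48) = -1/4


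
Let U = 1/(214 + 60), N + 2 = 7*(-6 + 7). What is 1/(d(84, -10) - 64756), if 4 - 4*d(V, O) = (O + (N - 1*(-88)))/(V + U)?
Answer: -46034/2980943041 ≈ -1.5443e-5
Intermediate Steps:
N = 5 (N = -2 + 7*(-6 + 7) = -2 + 7*1 = -2 + 7 = 5)
U = 1/274 ≈ 0.0036496
d(V, O) = 1 - (93 + O)/(4*(1/274 + V)) (d(V, O) = 1 - (O + (5 - 1*(-88)))/(4*(V + 1/274)) = 1 - (O + (5 + 88))/(4*(1/274 + V)) = 1 - (O + 93)/(4*(1/274 + V)) = 1 - (93 + O)/(4*(1/274 + V)))
1/(d(84, -10) - 64756) = 1/((-12739 - 137*(-10) + 548*84)/(2*(1 + 274*84)) - 64756) = 1/((-12739 + 1370 + 46032)/(2*(1 + 23016)) - 64756) = 1/((1/2)*34663/23017 - 64756) = 1/((1/2)*(1/23017)*34663 - 64756) = 1/(34663/46034 - 64756) = 1/(-2980943041/46034) = -46034/2980943041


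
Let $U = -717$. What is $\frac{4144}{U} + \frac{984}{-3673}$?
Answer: $- \frac{15926440}{2633541} \approx -6.0475$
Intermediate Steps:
$\frac{4144}{U} + \frac{984}{-3673} = \frac{4144}{-717} + \frac{984}{-3673} = 4144 \left(- \frac{1}{717}\right) + 984 \left(- \frac{1}{3673}\right) = - \frac{4144}{717} - \frac{984}{3673} = - \frac{15926440}{2633541}$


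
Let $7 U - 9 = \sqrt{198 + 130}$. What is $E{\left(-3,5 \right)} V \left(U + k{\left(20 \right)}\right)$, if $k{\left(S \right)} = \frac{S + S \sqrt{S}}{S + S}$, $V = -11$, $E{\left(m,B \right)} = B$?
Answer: $- \frac{1375}{14} - 55 \sqrt{5} - \frac{110 \sqrt{82}}{7} \approx -363.5$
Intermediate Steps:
$U = \frac{9}{7} + \frac{2 \sqrt{82}}{7}$ ($U = \frac{9}{7} + \frac{\sqrt{198 + 130}}{7} = \frac{9}{7} + \frac{\sqrt{328}}{7} = \frac{9}{7} + \frac{2 \sqrt{82}}{7} \approx 3.873$)
$k{\left(S \right)} = \frac{S + S^{\frac{3}{2}}}{2 S}$
$E{\left(-3,5 \right)} V \left(U + k{\left(20 \right)}\right) = 5 \left(-11\right) \left(\left(\frac{9}{7} + \frac{2 \sqrt{82}}{7}\right) + \left(\frac{1}{2} + \frac{\sqrt{20}}{2}\right)\right) = - 55 \left(\left(\frac{9}{7} + \frac{2 \sqrt{82}}{7}\right) + \left(\frac{1}{2} + \frac{2 \sqrt{5}}{2}\right)\right) = - 55 \left(\left(\frac{9}{7} + \frac{2 \sqrt{82}}{7}\right) + \left(\frac{1}{2} + \sqrt{5}\right)\right) = - 55 \left(\frac{25}{14} + \sqrt{5} + \frac{2 \sqrt{82}}{7}\right) = - \frac{1375}{14} - 55 \sqrt{5} - \frac{110 \sqrt{82}}{7}$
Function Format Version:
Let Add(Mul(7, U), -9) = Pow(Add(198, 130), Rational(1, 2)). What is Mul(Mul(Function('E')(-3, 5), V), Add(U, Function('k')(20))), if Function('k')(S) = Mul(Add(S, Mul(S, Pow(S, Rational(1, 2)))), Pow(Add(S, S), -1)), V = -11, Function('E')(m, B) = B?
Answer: Add(Rational(-1375, 14), Mul(-55, Pow(5, Rational(1, 2))), Mul(Rational(-110, 7), Pow(82, Rational(1, 2)))) ≈ -363.50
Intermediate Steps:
U = Add(Rational(9, 7), Mul(Rational(2, 7), Pow(82, Rational(1, 2)))) (U = Add(Rational(9, 7), Mul(Rational(1, 7), Pow(Add(198, 130), Rational(1, 2)))) = Add(Rational(9, 7), Mul(Rational(1, 7), Pow(328, Rational(1, 2)))) = Add(Rational(9, 7), Mul(Rational(1, 7), Mul(2, Pow(82, Rational(1, 2))))) = Add(Rational(9, 7), Mul(Rational(2, 7), Pow(82, Rational(1, 2)))) ≈ 3.8730)
Function('k')(S) = Mul(Rational(1, 2), Pow(S, -1), Add(S, Pow(S, Rational(3, 2)))) (Function('k')(S) = Mul(Add(S, Pow(S, Rational(3, 2))), Pow(Mul(2, S), -1)) = Mul(Add(S, Pow(S, Rational(3, 2))), Mul(Rational(1, 2), Pow(S, -1))) = Mul(Rational(1, 2), Pow(S, -1), Add(S, Pow(S, Rational(3, 2)))))
Mul(Mul(Function('E')(-3, 5), V), Add(U, Function('k')(20))) = Mul(Mul(5, -11), Add(Add(Rational(9, 7), Mul(Rational(2, 7), Pow(82, Rational(1, 2)))), Add(Rational(1, 2), Mul(Rational(1, 2), Pow(20, Rational(1, 2)))))) = Mul(-55, Add(Add(Rational(9, 7), Mul(Rational(2, 7), Pow(82, Rational(1, 2)))), Add(Rational(1, 2), Mul(Rational(1, 2), Mul(2, Pow(5, Rational(1, 2))))))) = Mul(-55, Add(Add(Rational(9, 7), Mul(Rational(2, 7), Pow(82, Rational(1, 2)))), Add(Rational(1, 2), Pow(5, Rational(1, 2))))) = Mul(-55, Add(Rational(25, 14), Pow(5, Rational(1, 2)), Mul(Rational(2, 7), Pow(82, Rational(1, 2))))) = Add(Rational(-1375, 14), Mul(-55, Pow(5, Rational(1, 2))), Mul(Rational(-110, 7), Pow(82, Rational(1, 2))))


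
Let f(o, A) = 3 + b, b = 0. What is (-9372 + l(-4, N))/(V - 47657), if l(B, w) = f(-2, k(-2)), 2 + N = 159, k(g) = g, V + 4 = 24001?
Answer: 9369/23660 ≈ 0.39598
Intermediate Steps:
V = 23997 (V = -4 + 24001 = 23997)
f(o, A) = 3 (f(o, A) = 3 + 0 = 3)
N = 157 (N = -2 + 159 = 157)
l(B, w) = 3
(-9372 + l(-4, N))/(V - 47657) = (-9372 + 3)/(23997 - 47657) = -9369/(-23660) = -9369*(-1/23660) = 9369/23660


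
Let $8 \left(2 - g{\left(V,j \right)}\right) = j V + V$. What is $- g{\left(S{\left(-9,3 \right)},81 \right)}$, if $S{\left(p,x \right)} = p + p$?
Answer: $- \frac{373}{2} \approx -186.5$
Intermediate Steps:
$S{\left(p,x \right)} = 2 p$
$g{\left(V,j \right)} = 2 - \frac{V}{8} - \frac{V j}{8}$ ($g{\left(V,j \right)} = 2 - \frac{j V + V}{8} = 2 - \frac{V j + V}{8} = 2 - \frac{V + V j}{8} = 2 - \left(\frac{V}{8} + \frac{V j}{8}\right) = 2 - \frac{V}{8} - \frac{V j}{8}$)
$- g{\left(S{\left(-9,3 \right)},81 \right)} = - (2 - \frac{2 \left(-9\right)}{8} - \frac{1}{8} \cdot 2 \left(-9\right) 81) = - (2 - - \frac{9}{4} - \left(- \frac{9}{4}\right) 81) = - (2 + \frac{9}{4} + \frac{729}{4}) = \left(-1\right) \frac{373}{2} = - \frac{373}{2}$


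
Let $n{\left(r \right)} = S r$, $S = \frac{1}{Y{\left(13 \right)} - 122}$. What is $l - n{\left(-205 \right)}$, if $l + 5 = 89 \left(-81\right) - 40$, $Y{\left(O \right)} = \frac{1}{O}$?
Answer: $- \frac{2300051}{317} \approx -7255.7$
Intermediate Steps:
$S = - \frac{13}{1585}$ ($S = \frac{1}{\frac{1}{13} - 122} = \frac{1}{- \frac{1585}{13}} = - \frac{13}{1585} \approx -0.0082019$)
$n{\left(r \right)} = - \frac{13 r}{1585}$
$l = -7254$ ($l = -5 + \left(89 \left(-81\right) - 40\right) = -5 - 7249 = -7254$)
$l - n{\left(-205 \right)} = -7254 - \left(- \frac{13}{1585}\right) \left(-205\right) = -7254 - \frac{533}{317} = - \frac{2300051}{317}$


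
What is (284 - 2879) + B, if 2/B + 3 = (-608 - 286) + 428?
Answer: -1217057/469 ≈ -2595.0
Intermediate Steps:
B = -2/469 (B = 2/(-3 + ((-608 - 286) + 428)) = 2/(-3 + (-894 + 428)) = 2/(-3 - 466) = 2/(-469) = 2*(-1/469) = -2/469 ≈ -0.0042644)
(284 - 2879) + B = (284 - 2879) - 2/469 = -2595 - 2/469 = -1217057/469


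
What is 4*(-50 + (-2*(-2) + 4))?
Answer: -168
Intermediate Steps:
4*(-50 + (-2*(-2) + 4)) = 4*(-50 + (4 + 4)) = 4*(-50 + 8) = 4*(-42) = -168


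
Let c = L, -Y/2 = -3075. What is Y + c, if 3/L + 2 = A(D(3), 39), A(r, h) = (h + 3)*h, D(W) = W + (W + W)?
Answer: 10061403/1636 ≈ 6150.0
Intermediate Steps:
D(W) = 3*W (D(W) = W + 2*W = 3*W)
A(r, h) = h*(3 + h) (A(r, h) = (3 + h)*h = h*(3 + h))
Y = 6150 (Y = -2*(-3075) = 6150)
L = 3/1636 (L = 3/(-2 + 39*(3 + 39)) = 3/(-2 + 39*42) = 3/(-2 + 1638) = 3/1636 ≈ 0.0018337)
c = 3/1636 ≈ 0.0018337
Y + c = 6150 + 3/1636 = 10061403/1636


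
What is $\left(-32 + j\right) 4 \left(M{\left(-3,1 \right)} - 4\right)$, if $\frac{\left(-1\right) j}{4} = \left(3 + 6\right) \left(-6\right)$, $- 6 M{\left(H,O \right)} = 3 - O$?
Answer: $- \frac{9568}{3} \approx -3189.3$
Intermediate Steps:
$M{\left(H,O \right)} = - \frac{1}{2} + \frac{O}{6}$ ($M{\left(H,O \right)} = - \frac{3 - O}{6} = - \frac{1}{2} + \frac{O}{6}$)
$j = 216$ ($j = - 4 \left(3 + 6\right) \left(-6\right) = - 4 \cdot 9 \left(-6\right) = \left(-4\right) \left(-54\right) = 216$)
$\left(-32 + j\right) 4 \left(M{\left(-3,1 \right)} - 4\right) = \left(-32 + 216\right) 4 \left(\left(- \frac{1}{2} + \frac{1}{6} \cdot 1\right) - 4\right) = 184 \cdot 4 \left(\left(- \frac{1}{2} + \frac{1}{6}\right) - 4\right) = 184 \cdot 4 \left(- \frac{1}{3} - 4\right) = 184 \cdot 4 \left(- \frac{13}{3}\right) = 184 \left(- \frac{52}{3}\right) = - \frac{9568}{3}$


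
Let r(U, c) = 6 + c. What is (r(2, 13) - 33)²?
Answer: 196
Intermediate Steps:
(r(2, 13) - 33)² = ((6 + 13) - 33)² = (19 - 33)² = (-14)² = 196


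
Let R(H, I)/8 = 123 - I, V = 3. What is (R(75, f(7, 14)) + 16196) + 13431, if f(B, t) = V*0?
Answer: 30611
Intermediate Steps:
f(B, t) = 0 (f(B, t) = 3*0 = 0)
R(H, I) = 984 - 8*I (R(H, I) = 8*(123 - I) = 984 - 8*I)
(R(75, f(7, 14)) + 16196) + 13431 = ((984 - 8*0) + 16196) + 13431 = ((984 + 0) + 16196) + 13431 = (984 + 16196) + 13431 = 17180 + 13431 = 30611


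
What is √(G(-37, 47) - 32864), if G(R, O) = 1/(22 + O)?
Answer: I*√156465435/69 ≈ 181.28*I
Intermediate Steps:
√(G(-37, 47) - 32864) = √(1/(22 + 47) - 32864) = √(1/69 - 32864) = √(-2267615/69) = I*√156465435/69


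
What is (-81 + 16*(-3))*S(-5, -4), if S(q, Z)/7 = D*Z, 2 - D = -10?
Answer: 43344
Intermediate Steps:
D = 12 (D = 2 - 1*(-10) = 2 + 10 = 12)
S(q, Z) = 84*Z (S(q, Z) = 7*(12*Z) = 84*Z)
(-81 + 16*(-3))*S(-5, -4) = (-81 + 16*(-3))*(84*(-4)) = (-81 - 48)*(-336) = -129*(-336) = 43344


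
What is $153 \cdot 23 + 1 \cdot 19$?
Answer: $3538$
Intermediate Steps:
$153 \cdot 23 + 1 \cdot 19 = 3519 + 19 = 3538$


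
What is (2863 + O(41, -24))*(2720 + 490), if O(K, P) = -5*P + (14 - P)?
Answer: 9697410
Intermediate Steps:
O(K, P) = 14 - 6*P
(2863 + O(41, -24))*(2720 + 490) = (2863 + (14 - 6*(-24)))*(2720 + 490) = (2863 + (14 + 144))*3210 = (2863 + 158)*3210 = 3021*3210 = 9697410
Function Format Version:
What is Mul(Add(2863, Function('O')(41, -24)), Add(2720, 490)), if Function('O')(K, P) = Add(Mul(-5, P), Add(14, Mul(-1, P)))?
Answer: 9697410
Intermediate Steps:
Function('O')(K, P) = Add(14, Mul(-6, P))
Mul(Add(2863, Function('O')(41, -24)), Add(2720, 490)) = Mul(Add(2863, Add(14, Mul(-6, -24))), Add(2720, 490)) = Mul(Add(2863, Add(14, 144)), 3210) = Mul(Add(2863, 158), 3210) = Mul(3021, 3210) = 9697410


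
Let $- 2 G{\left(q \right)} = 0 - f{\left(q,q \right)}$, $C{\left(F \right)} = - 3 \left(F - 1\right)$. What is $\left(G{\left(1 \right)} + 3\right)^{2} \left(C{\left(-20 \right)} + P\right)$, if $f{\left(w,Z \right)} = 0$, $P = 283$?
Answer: $3114$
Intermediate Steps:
$C{\left(F \right)} = 3 - 3 F$ ($C{\left(F \right)} = - 3 \left(-1 + F\right) = 3 - 3 F$)
$G{\left(q \right)} = 0$ ($G{\left(q \right)} = - \frac{0 - 0}{2} = - \frac{0 + 0}{2} = \left(- \frac{1}{2}\right) 0 = 0$)
$\left(G{\left(1 \right)} + 3\right)^{2} \left(C{\left(-20 \right)} + P\right) = \left(0 + 3\right)^{2} \left(\left(3 - -60\right) + 283\right) = 3^{2} \left(\left(3 + 60\right) + 283\right) = 9 \left(63 + 283\right) = 9 \cdot 346 = 3114$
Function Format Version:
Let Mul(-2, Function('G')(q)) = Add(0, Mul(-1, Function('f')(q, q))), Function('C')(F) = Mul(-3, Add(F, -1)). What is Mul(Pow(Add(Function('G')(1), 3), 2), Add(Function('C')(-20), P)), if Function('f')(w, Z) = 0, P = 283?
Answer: 3114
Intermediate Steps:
Function('C')(F) = Add(3, Mul(-3, F)) (Function('C')(F) = Mul(-3, Add(-1, F)) = Add(3, Mul(-3, F)))
Function('G')(q) = 0 (Function('G')(q) = Mul(Rational(-1, 2), Add(0, Mul(-1, 0))) = Mul(Rational(-1, 2), Add(0, 0)) = Mul(Rational(-1, 2), 0) = 0)
Mul(Pow(Add(Function('G')(1), 3), 2), Add(Function('C')(-20), P)) = Mul(Pow(Add(0, 3), 2), Add(Add(3, Mul(-3, -20)), 283)) = Mul(Pow(3, 2), Add(Add(3, 60), 283)) = Mul(9, Add(63, 283)) = Mul(9, 346) = 3114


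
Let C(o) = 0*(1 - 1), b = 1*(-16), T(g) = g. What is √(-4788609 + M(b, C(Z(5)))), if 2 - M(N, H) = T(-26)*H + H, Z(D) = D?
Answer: I*√4788607 ≈ 2188.3*I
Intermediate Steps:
b = -16
C(o) = 0 (C(o) = 0*0 = 0)
M(N, H) = 2 + 25*H (M(N, H) = 2 - (-26*H + H) = 2 - (-25)*H = 2 + 25*H)
√(-4788609 + M(b, C(Z(5)))) = √(-4788609 + (2 + 25*0)) = √(-4788609 + (2 + 0)) = √(-4788609 + 2) = √(-4788607) = I*√4788607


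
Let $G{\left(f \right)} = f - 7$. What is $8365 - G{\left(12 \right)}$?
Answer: $8360$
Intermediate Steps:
$G{\left(f \right)} = -7 + f$
$8365 - G{\left(12 \right)} = 8365 - \left(-7 + 12\right) = 8365 - 5 = 8360$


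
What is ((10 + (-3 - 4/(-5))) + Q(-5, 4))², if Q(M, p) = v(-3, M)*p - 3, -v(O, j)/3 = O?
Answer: 41616/25 ≈ 1664.6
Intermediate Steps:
v(O, j) = -3*O
Q(M, p) = -3 + 9*p (Q(M, p) = (-3*(-3))*p - 3 = 9*p - 3 = -3 + 9*p)
((10 + (-3 - 4/(-5))) + Q(-5, 4))² = ((10 + (-3 - 4/(-5))) + (-3 + 9*4))² = ((10 + (-3 - 4*(-⅕))) + (-3 + 36))² = ((10 + (-3 + ⅘)) + 33)² = ((10 - 11/5) + 33)² = (39/5 + 33)² = (204/5)² = 41616/25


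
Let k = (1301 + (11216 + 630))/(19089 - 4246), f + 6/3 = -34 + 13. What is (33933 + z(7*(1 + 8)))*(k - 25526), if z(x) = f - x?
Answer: -12823588215537/14843 ≈ -8.6395e+8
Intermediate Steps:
f = -23 (f = -2 + (-34 + 13) = -2 - 21 = -23)
k = 13147/14843 (k = (1301 + 11846)/14843 = 13147*(1/14843) = 13147/14843 ≈ 0.88574)
z(x) = -23 - x
(33933 + z(7*(1 + 8)))*(k - 25526) = (33933 + (-23 - 7*(1 + 8)))*(13147/14843 - 25526) = (33933 + (-23 - 7*9))*(-378869271/14843) = (33933 + (-23 - 1*63))*(-378869271/14843) = (33933 + (-23 - 63))*(-378869271/14843) = (33933 - 86)*(-378869271/14843) = 33847*(-378869271/14843) = -12823588215537/14843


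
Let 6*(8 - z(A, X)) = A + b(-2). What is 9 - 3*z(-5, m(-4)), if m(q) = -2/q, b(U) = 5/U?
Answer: -75/4 ≈ -18.750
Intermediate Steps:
z(A, X) = 101/12 - A/6 (z(A, X) = 8 - (A + 5/(-2))/6 = 8 - (A + 5*(-½))/6 = 8 - (A - 5/2)/6 = 8 - (-5/2 + A)/6 = 8 + (5/12 - A/6) = 101/12 - A/6)
9 - 3*z(-5, m(-4)) = 9 - 3*(101/12 - ⅙*(-5)) = 9 - 3*(101/12 + ⅚) = 9 - 3*37/4 = 9 - 111/4 = -75/4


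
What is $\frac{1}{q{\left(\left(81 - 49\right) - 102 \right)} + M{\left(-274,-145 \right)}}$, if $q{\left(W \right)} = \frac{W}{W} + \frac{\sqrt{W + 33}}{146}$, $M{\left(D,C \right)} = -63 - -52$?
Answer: $- \frac{213160}{2131637} - \frac{146 i \sqrt{37}}{2131637} \approx -0.099998 - 0.00041662 i$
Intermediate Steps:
$M{\left(D,C \right)} = -11$ ($M{\left(D,C \right)} = -63 + 52 = -11$)
$q{\left(W \right)} = 1 + \frac{\sqrt{33 + W}}{146}$ ($q{\left(W \right)} = 1 + \sqrt{33 + W} \frac{1}{146} = 1 + \frac{\sqrt{33 + W}}{146}$)
$\frac{1}{q{\left(\left(81 - 49\right) - 102 \right)} + M{\left(-274,-145 \right)}} = \frac{1}{\left(1 + \frac{\sqrt{33 + \left(\left(81 - 49\right) - 102\right)}}{146}\right) - 11} = \frac{1}{\left(1 + \frac{\sqrt{33 + \left(32 - 102\right)}}{146}\right) - 11} = \frac{1}{\left(1 + \frac{\sqrt{33 - 70}}{146}\right) - 11} = \frac{1}{\left(1 + \frac{\sqrt{-37}}{146}\right) - 11} = \frac{1}{\left(1 + \frac{i \sqrt{37}}{146}\right) - 11} = \frac{1}{-10 + \frac{i \sqrt{37}}{146}}$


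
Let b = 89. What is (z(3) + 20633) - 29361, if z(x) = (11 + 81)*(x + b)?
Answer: -264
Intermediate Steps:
z(x) = 8188 + 92*x (z(x) = (11 + 81)*(x + 89) = 92*(89 + x) = 8188 + 92*x)
(z(3) + 20633) - 29361 = ((8188 + 92*3) + 20633) - 29361 = ((8188 + 276) + 20633) - 29361 = (8464 + 20633) - 29361 = 29097 - 29361 = -264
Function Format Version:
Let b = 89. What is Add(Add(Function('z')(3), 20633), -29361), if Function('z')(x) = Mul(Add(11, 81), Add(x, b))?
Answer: -264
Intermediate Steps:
Function('z')(x) = Add(8188, Mul(92, x)) (Function('z')(x) = Mul(Add(11, 81), Add(x, 89)) = Mul(92, Add(89, x)) = Add(8188, Mul(92, x)))
Add(Add(Function('z')(3), 20633), -29361) = Add(Add(Add(8188, Mul(92, 3)), 20633), -29361) = Add(Add(Add(8188, 276), 20633), -29361) = Add(Add(8464, 20633), -29361) = Add(29097, -29361) = -264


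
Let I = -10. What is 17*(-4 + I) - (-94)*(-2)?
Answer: -426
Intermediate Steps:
17*(-4 + I) - (-94)*(-2) = 17*(-4 - 10) - (-94)*(-2) = 17*(-14) - 1*188 = -238 - 188 = -426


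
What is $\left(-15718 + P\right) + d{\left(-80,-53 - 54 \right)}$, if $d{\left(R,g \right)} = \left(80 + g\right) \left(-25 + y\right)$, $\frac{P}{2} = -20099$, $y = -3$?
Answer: $-55160$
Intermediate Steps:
$P = -40198$ ($P = 2 \left(-20099\right) = -40198$)
$d{\left(R,g \right)} = -2240 - 28 g$ ($d{\left(R,g \right)} = \left(80 + g\right) \left(-25 - 3\right) = \left(80 + g\right) \left(-28\right) = -2240 - 28 g$)
$\left(-15718 + P\right) + d{\left(-80,-53 - 54 \right)} = \left(-15718 - 40198\right) - \left(2240 + 28 \left(-53 - 54\right)\right) = -55916 - \left(2240 + 28 \left(-53 - 54\right)\right) = -55916 - -756 = -55916 + \left(-2240 + 2996\right) = -55916 + 756 = -55160$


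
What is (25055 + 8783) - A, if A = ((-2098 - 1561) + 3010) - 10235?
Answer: 44722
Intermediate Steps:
A = -10884 (A = (-3659 + 3010) - 10235 = -649 - 10235 = -10884)
(25055 + 8783) - A = (25055 + 8783) - 1*(-10884) = 33838 + 10884 = 44722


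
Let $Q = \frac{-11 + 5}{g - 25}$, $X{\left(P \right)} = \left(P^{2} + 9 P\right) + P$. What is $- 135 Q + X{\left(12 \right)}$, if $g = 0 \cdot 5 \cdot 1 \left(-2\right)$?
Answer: $\frac{1158}{5} \approx 231.6$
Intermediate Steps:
$g = 0$ ($g = 0 \cdot 1 \left(-2\right) = 0 \left(-2\right) = 0$)
$X{\left(P \right)} = P^{2} + 10 P$
$Q = \frac{6}{25}$ ($Q = \frac{-11 + 5}{0 - 25} = - \frac{6}{-25} = \left(-6\right) \left(- \frac{1}{25}\right) = \frac{6}{25} \approx 0.24$)
$- 135 Q + X{\left(12 \right)} = \left(-135\right) \frac{6}{25} + 12 \left(10 + 12\right) = - \frac{162}{5} + 12 \cdot 22 = - \frac{162}{5} + 264 = \frac{1158}{5}$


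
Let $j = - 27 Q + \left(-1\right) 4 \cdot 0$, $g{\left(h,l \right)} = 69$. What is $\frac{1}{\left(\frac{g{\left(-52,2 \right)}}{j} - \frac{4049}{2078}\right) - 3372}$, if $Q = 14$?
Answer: $- \frac{65457}{220860496} \approx -0.00029637$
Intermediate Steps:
$j = -378$ ($j = \left(-27\right) 14 + \left(-1\right) 4 \cdot 0 = -378 - 0 = -378 + 0 = -378$)
$\frac{1}{\left(\frac{g{\left(-52,2 \right)}}{j} - \frac{4049}{2078}\right) - 3372} = \frac{1}{\left(\frac{69}{-378} - \frac{4049}{2078}\right) - 3372} = \frac{1}{\left(69 \left(- \frac{1}{378}\right) - \frac{4049}{2078}\right) - 3372} = \frac{1}{\left(- \frac{23}{126} - \frac{4049}{2078}\right) - 3372} = \frac{1}{- \frac{139492}{65457} - 3372} = \frac{1}{- \frac{220860496}{65457}} = - \frac{65457}{220860496}$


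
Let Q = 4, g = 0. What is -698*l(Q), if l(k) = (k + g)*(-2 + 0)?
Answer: 5584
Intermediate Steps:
l(k) = -2*k (l(k) = (k + 0)*(-2 + 0) = k*(-2) = -2*k)
-698*l(Q) = -(-1396)*4 = -698*(-8) = 5584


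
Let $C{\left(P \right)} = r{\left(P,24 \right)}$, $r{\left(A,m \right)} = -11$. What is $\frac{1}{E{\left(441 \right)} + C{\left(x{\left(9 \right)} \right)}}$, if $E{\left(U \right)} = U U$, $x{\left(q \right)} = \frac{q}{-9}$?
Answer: $\frac{1}{194470} \approx 5.1422 \cdot 10^{-6}$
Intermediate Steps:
$x{\left(q \right)} = - \frac{q}{9}$ ($x{\left(q \right)} = q \left(- \frac{1}{9}\right) = - \frac{q}{9}$)
$C{\left(P \right)} = -11$
$E{\left(U \right)} = U^{2}$
$\frac{1}{E{\left(441 \right)} + C{\left(x{\left(9 \right)} \right)}} = \frac{1}{441^{2} - 11} = \frac{1}{194481 - 11} = \frac{1}{194470}$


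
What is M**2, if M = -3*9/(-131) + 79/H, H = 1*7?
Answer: 111049444/840889 ≈ 132.06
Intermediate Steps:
H = 7
M = 10538/917 (M = -3*9/(-131) + 79/7 = -27*(-1/131) + 79*(1/7) = 27/131 + 79/7 = 10538/917 ≈ 11.492)
M**2 = (10538/917)**2 = 111049444/840889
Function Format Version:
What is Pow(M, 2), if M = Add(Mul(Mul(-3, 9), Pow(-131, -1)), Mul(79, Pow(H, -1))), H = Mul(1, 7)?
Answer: Rational(111049444, 840889) ≈ 132.06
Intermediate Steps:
H = 7
M = Rational(10538, 917) (M = Add(Mul(Mul(-3, 9), Pow(-131, -1)), Mul(79, Pow(7, -1))) = Add(Mul(-27, Rational(-1, 131)), Mul(79, Rational(1, 7))) = Add(Rational(27, 131), Rational(79, 7)) = Rational(10538, 917) ≈ 11.492)
Pow(M, 2) = Pow(Rational(10538, 917), 2) = Rational(111049444, 840889)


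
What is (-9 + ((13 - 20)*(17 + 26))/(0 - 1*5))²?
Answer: 65536/25 ≈ 2621.4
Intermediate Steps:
(-9 + ((13 - 20)*(17 + 26))/(0 - 1*5))² = (-9 + (-7*43)/(0 - 5))² = (-9 - 301/(-5))² = (-9 - 301*(-⅕))² = (-9 + 301/5)² = (256/5)² = 65536/25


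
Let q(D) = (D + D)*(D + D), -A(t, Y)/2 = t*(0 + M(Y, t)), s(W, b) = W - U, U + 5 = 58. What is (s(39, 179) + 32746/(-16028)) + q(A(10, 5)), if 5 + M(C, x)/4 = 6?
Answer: 205029831/8014 ≈ 25584.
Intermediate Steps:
U = 53 (U = -5 + 58 = 53)
M(C, x) = 4 (M(C, x) = -20 + 4*6 = -20 + 24 = 4)
s(W, b) = -53 + W (s(W, b) = W - 1*53 = W - 53 = -53 + W)
A(t, Y) = -8*t (A(t, Y) = -2*t*(0 + 4) = -2*t*4 = -8*t)
q(D) = 4*D² (q(D) = (2*D)*(2*D) = 4*D²)
(s(39, 179) + 32746/(-16028)) + q(A(10, 5)) = ((-53 + 39) + 32746/(-16028)) + 4*(-8*10)² = (-14 + 32746*(-1/16028)) + 4*(-80)² = (-14 - 16373/8014) + 4*6400 = -128569/8014 + 25600 = 205029831/8014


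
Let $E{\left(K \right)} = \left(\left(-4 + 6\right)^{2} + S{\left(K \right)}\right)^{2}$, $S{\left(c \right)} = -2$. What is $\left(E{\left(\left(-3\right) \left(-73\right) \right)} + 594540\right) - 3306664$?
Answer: $-2712120$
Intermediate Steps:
$E{\left(K \right)} = 4$ ($E{\left(K \right)} = \left(\left(-4 + 6\right)^{2} - 2\right)^{2} = \left(2^{2} - 2\right)^{2} = \left(4 - 2\right)^{2} = 2^{2} = 4$)
$\left(E{\left(\left(-3\right) \left(-73\right) \right)} + 594540\right) - 3306664 = \left(4 + 594540\right) - 3306664 = 594544 - 3306664 = -2712120$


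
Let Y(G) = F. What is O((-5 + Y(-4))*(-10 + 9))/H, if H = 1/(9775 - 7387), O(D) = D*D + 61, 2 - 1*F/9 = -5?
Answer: 8178900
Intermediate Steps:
F = 63 (F = 18 - 9*(-5) = 18 + 45 = 63)
Y(G) = 63
O(D) = 61 + D**2 (O(D) = D**2 + 61 = 61 + D**2)
H = 1/2388 ≈ 0.00041876
O((-5 + Y(-4))*(-10 + 9))/H = (61 + ((-5 + 63)*(-10 + 9))**2)/(1/2388) = (61 + (58*(-1))**2)*2388 = (61 + (-58)**2)*2388 = (61 + 3364)*2388 = 3425*2388 = 8178900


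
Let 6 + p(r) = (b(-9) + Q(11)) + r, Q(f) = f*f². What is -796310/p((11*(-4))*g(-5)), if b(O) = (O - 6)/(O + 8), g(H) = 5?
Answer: -79631/112 ≈ -710.99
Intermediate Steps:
Q(f) = f³
b(O) = (-6 + O)/(8 + O)
p(r) = 1340 + r (p(r) = -6 + (((-6 - 9)/(8 - 9) + 11³) + r) = -6 + ((-15/(-1) + 1331) + r) = -6 + ((-1*(-15) + 1331) + r) = -6 + ((15 + 1331) + r) = -6 + (1346 + r) = 1340 + r)
-796310/p((11*(-4))*g(-5)) = -796310/(1340 + (11*(-4))*5) = -796310/(1340 - 44*5) = -796310/(1340 - 220) = -796310/1120 = -796310*1/1120 = -79631/112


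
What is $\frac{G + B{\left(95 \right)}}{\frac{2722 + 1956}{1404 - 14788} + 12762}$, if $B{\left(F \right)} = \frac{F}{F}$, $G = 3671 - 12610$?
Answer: $- \frac{59813096}{85400965} \approx -0.70038$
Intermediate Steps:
$G = -8939$
$B{\left(F \right)} = 1$
$\frac{G + B{\left(95 \right)}}{\frac{2722 + 1956}{1404 - 14788} + 12762} = \frac{-8939 + 1}{\frac{2722 + 1956}{1404 - 14788} + 12762} = - \frac{8938}{\frac{4678}{-13384} + 12762} = - \frac{8938}{4678 \left(- \frac{1}{13384}\right) + 12762} = - \frac{8938}{- \frac{2339}{6692} + 12762} = - \frac{8938}{\frac{85400965}{6692}} = \left(-8938\right) \frac{6692}{85400965} = - \frac{59813096}{85400965}$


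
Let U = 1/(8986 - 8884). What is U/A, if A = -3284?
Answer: -1/334968 ≈ -2.9854e-6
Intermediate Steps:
U = 1/102 ≈ 0.0098039
U/A = (1/102)/(-3284) = (1/102)*(-1/3284) = -1/334968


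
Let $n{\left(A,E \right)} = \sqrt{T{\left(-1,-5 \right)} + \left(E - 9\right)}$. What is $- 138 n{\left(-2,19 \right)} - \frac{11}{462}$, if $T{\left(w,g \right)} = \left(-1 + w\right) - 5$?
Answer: $- \frac{1}{42} - 138 \sqrt{3} \approx -239.05$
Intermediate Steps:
$T{\left(w,g \right)} = -6 + w$
$n{\left(A,E \right)} = \sqrt{-16 + E}$ ($n{\left(A,E \right)} = \sqrt{\left(-6 - 1\right) + \left(E - 9\right)} = \sqrt{-7 + \left(-9 + E\right)} = \sqrt{-16 + E}$)
$- 138 n{\left(-2,19 \right)} - \frac{11}{462} = - 138 \sqrt{-16 + 19} - \frac{11}{462} = - 138 \sqrt{3} - \frac{1}{42} = - \frac{1}{42} - 138 \sqrt{3}$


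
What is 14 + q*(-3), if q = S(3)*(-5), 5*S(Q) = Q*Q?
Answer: 41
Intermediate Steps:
S(Q) = Q²/5 (S(Q) = (Q*Q)/5 = Q²/5)
q = -9 (q = ((⅕)*3²)*(-5) = ((⅕)*9)*(-5) = (9/5)*(-5) = -9)
14 + q*(-3) = 14 - 9*(-3) = 14 + 27 = 41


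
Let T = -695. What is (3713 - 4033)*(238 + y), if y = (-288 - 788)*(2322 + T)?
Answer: 560132480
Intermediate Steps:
y = -1750652 (y = (-288 - 788)*(2322 - 695) = -1076*1627 = -1750652)
(3713 - 4033)*(238 + y) = (3713 - 4033)*(238 - 1750652) = -320*(-1750414) = 560132480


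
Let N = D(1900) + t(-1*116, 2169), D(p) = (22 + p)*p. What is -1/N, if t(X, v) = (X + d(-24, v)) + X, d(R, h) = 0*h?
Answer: -1/3651568 ≈ -2.7385e-7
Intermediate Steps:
d(R, h) = 0
D(p) = p*(22 + p)
t(X, v) = 2*X (t(X, v) = (X + 0) + X = X + X = 2*X)
N = 3651568 (N = 1900*(22 + 1900) + 2*(-1*116) = 1900*1922 + 2*(-116) = 3651800 - 232 = 3651568)
-1/N = -1/3651568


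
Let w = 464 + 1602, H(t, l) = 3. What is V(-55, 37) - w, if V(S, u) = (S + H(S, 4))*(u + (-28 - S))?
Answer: -5394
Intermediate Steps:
V(S, u) = (3 + S)*(-28 + u - S) (V(S, u) = (S + 3)*(u + (-28 - S)) = (3 + S)*(-28 + u - S))
w = 2066
V(-55, 37) - w = (-84 - 1*(-55)**2 - 31*(-55) + 3*37 - 55*37) - 1*2066 = (-84 - 1*3025 + 1705 + 111 - 2035) - 2066 = (-84 - 3025 + 1705 + 111 - 2035) - 2066 = -3328 - 2066 = -5394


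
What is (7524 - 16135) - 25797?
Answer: -34408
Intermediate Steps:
(7524 - 16135) - 25797 = -8611 - 25797 = -34408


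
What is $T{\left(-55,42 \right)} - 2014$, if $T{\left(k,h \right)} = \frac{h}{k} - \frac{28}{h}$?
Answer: $- \frac{332546}{165} \approx -2015.4$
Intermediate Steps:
$T{\left(k,h \right)} = - \frac{28}{h} + \frac{h}{k}$
$T{\left(-55,42 \right)} - 2014 = \left(- \frac{28}{42} + \frac{42}{-55}\right) - 2014 = \left(\left(-28\right) \frac{1}{42} + 42 \left(- \frac{1}{55}\right)\right) - 2014 = \left(- \frac{2}{3} - \frac{42}{55}\right) - 2014 = - \frac{236}{165} - 2014 = - \frac{332546}{165}$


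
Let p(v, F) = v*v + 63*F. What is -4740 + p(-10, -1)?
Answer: -4703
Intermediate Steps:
p(v, F) = v² + 63*F
-4740 + p(-10, -1) = -4740 + ((-10)² + 63*(-1)) = -4740 + (100 - 63) = -4740 + 37 = -4703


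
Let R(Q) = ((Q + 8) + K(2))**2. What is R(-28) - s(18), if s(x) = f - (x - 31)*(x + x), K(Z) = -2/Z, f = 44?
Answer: -71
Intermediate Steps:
s(x) = 44 - 2*x*(-31 + x) (s(x) = 44 - (x - 31)*(x + x) = 44 - (-31 + x)*2*x = 44 - 2*x*(-31 + x))
R(Q) = (7 + Q)**2 (R(Q) = ((Q + 8) - 2/2)**2 = ((8 + Q) - 2*1/2)**2 = ((8 + Q) - 1)**2 = (7 + Q)**2)
R(-28) - s(18) = (7 - 28)**2 - (44 - 2*18**2 + 62*18) = (-21)**2 - (44 - 2*324 + 1116) = 441 - (44 - 648 + 1116) = 441 - 1*512 = 441 - 512 = -71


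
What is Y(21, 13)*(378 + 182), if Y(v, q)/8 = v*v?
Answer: 1975680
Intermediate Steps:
Y(v, q) = 8*v² (Y(v, q) = 8*(v*v) = 8*v²)
Y(21, 13)*(378 + 182) = (8*21²)*(378 + 182) = (8*441)*560 = 3528*560 = 1975680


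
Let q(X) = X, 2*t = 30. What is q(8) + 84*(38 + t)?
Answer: 4460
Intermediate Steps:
t = 15 (t = (½)*30 = 15)
q(8) + 84*(38 + t) = 8 + 84*(38 + 15) = 8 + 84*53 = 8 + 4452 = 4460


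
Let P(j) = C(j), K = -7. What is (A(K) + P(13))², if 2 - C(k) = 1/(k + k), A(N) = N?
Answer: 17161/676 ≈ 25.386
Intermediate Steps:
C(k) = 2 - 1/(2*k) (C(k) = 2 - 1/(k + k) = 2 - 1/(2*k))
P(j) = 2 - 1/(2*j)
(A(K) + P(13))² = (-7 + (2 - ½/13))² = (-7 + (2 - ½*1/13))² = (-7 + (2 - 1/26))² = (-7 + 51/26)² = (-131/26)² = 17161/676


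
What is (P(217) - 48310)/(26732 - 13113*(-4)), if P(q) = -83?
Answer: -48393/79184 ≈ -0.61115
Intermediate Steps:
(P(217) - 48310)/(26732 - 13113*(-4)) = (-83 - 48310)/(26732 - 13113*(-4)) = -48393/(26732 + 52452) = -48393/79184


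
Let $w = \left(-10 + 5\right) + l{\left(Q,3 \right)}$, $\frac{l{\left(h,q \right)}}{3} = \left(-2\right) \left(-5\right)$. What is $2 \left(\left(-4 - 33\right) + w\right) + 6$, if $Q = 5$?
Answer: $-18$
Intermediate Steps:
$l{\left(h,q \right)} = 30$ ($l{\left(h,q \right)} = 3 \left(\left(-2\right) \left(-5\right)\right) = 3 \cdot 10 = 30$)
$w = 25$ ($w = \left(-10 + 5\right) + 30 = -5 + 30 = 25$)
$2 \left(\left(-4 - 33\right) + w\right) + 6 = 2 \left(\left(-4 - 33\right) + 25\right) + 6 = 2 \left(-37 + 25\right) + 6 = 2 \left(-12\right) + 6 = -24 + 6 = -18$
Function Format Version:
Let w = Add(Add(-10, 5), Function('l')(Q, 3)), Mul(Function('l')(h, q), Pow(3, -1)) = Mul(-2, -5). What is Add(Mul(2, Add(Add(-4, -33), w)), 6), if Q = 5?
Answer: -18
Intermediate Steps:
Function('l')(h, q) = 30 (Function('l')(h, q) = Mul(3, Mul(-2, -5)) = Mul(3, 10) = 30)
w = 25 (w = Add(Add(-10, 5), 30) = Add(-5, 30) = 25)
Add(Mul(2, Add(Add(-4, -33), w)), 6) = Add(Mul(2, Add(Add(-4, -33), 25)), 6) = Add(Mul(2, Add(-37, 25)), 6) = Add(Mul(2, -12), 6) = Add(-24, 6) = -18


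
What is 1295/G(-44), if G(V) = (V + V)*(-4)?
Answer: 1295/352 ≈ 3.6790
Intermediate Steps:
G(V) = -8*V (G(V) = (2*V)*(-4) = -8*V)
1295/G(-44) = 1295/((-8*(-44))) = 1295/352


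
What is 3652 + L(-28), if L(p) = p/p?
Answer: 3653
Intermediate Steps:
L(p) = 1
3652 + L(-28) = 3652 + 1 = 3653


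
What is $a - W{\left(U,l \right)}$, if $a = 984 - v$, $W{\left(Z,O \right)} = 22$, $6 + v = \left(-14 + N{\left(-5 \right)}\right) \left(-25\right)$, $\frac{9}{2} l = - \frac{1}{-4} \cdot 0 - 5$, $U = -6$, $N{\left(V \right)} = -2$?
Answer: $568$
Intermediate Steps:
$l = - \frac{10}{9}$ ($l = \frac{2 \left(- \frac{1}{-4} \cdot 0 - 5\right)}{9} = \frac{2 \left(\left(-1\right) \left(- \frac{1}{4}\right) 0 - 5\right)}{9} = \frac{2 \left(\frac{1}{4} \cdot 0 - 5\right)}{9} = \frac{2 \left(0 - 5\right)}{9} = \frac{2}{9} \left(-5\right) = - \frac{10}{9} \approx -1.1111$)
$v = 394$ ($v = -6 + \left(-14 - 2\right) \left(-25\right) = -6 - -400 = -6 + 400 = 394$)
$a = 590$ ($a = 984 - 394 = 590$)
$a - W{\left(U,l \right)} = 590 - 22 = 568$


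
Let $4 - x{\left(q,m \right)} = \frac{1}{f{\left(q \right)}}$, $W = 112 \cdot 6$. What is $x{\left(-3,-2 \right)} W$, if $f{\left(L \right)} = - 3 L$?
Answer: $\frac{7840}{3} \approx 2613.3$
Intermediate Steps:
$W = 672$
$x{\left(q,m \right)} = 4 + \frac{1}{3 q}$ ($x{\left(q,m \right)} = 4 - \frac{1}{\left(-3\right) q} = 4 - - \frac{1}{3 q} = 4 + \frac{1}{3 q}$)
$x{\left(-3,-2 \right)} W = \left(4 + \frac{1}{3 \left(-3\right)}\right) 672 = \left(4 + \frac{1}{3} \left(- \frac{1}{3}\right)\right) 672 = \left(4 - \frac{1}{9}\right) 672 = \frac{35}{9} \cdot 672 = \frac{7840}{3}$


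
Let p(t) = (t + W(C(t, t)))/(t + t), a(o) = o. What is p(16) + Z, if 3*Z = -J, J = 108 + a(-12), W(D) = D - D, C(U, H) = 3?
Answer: -63/2 ≈ -31.500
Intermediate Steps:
W(D) = 0
p(t) = ½ (p(t) = (t + 0)/(t + t) = t/((2*t)) = t*(1/(2*t)) = ½)
J = 96 (J = 108 - 12 = 96)
Z = -32 (Z = (-1*96)/3 = (⅓)*(-96) = -32)
p(16) + Z = ½ - 32 = -63/2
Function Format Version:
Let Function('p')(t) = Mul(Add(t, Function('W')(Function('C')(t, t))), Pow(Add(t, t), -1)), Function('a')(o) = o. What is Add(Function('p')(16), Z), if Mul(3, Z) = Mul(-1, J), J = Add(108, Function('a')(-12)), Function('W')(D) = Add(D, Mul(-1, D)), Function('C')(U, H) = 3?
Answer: Rational(-63, 2) ≈ -31.500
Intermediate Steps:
Function('W')(D) = 0
Function('p')(t) = Rational(1, 2) (Function('p')(t) = Mul(Add(t, 0), Pow(Add(t, t), -1)) = Mul(t, Pow(Mul(2, t), -1)) = Mul(t, Mul(Rational(1, 2), Pow(t, -1))) = Rational(1, 2))
J = 96 (J = Add(108, -12) = 96)
Z = -32 (Z = Mul(Rational(1, 3), Mul(-1, 96)) = Mul(Rational(1, 3), -96) = -32)
Add(Function('p')(16), Z) = Add(Rational(1, 2), -32) = Rational(-63, 2)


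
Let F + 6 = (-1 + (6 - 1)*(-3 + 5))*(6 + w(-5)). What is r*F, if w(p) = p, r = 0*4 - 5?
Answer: -15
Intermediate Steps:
r = -5 (r = 0 - 5 = -5)
F = 3 (F = -6 + (-1 + (6 - 1)*(-3 + 5))*(6 - 5) = -6 + (-1 + 5*2)*1 = -6 + (-1 + 10)*1 = -6 + 9*1 = -6 + 9 = 3)
r*F = -5*3 = -15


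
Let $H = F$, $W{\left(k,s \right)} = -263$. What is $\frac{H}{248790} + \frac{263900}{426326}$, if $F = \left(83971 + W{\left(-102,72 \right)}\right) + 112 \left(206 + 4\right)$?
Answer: $\frac{27842441332}{26516411385} \approx 1.05$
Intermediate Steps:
$F = 107228$ ($F = \left(83971 - 263\right) + 112 \left(206 + 4\right) = 83708 + 112 \cdot 210 = 83708 + 23520 = 107228$)
$H = 107228$
$\frac{H}{248790} + \frac{263900}{426326} = \frac{107228}{248790} + \frac{263900}{426326} = 107228 \cdot \frac{1}{248790} + 263900 \cdot \frac{1}{426326} = \frac{53614}{124395} + \frac{131950}{213163} = \frac{27842441332}{26516411385}$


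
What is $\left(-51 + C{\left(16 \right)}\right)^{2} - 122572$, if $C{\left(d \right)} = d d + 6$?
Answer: $-78051$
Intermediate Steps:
$C{\left(d \right)} = 6 + d^{2}$ ($C{\left(d \right)} = d^{2} + 6 = 6 + d^{2}$)
$\left(-51 + C{\left(16 \right)}\right)^{2} - 122572 = \left(-51 + \left(6 + 16^{2}\right)\right)^{2} - 122572 = \left(-51 + \left(6 + 256\right)\right)^{2} - 122572 = \left(-51 + 262\right)^{2} - 122572 = 211^{2} - 122572 = 44521 - 122572 = -78051$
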